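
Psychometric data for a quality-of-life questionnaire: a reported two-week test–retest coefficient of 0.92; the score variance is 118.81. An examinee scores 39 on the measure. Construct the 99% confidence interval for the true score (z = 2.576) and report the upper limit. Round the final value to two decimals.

46.94

SD = √118.81 ≈ 10.90000
SEM = 10.90000 * √(1 − 0.92000) = 10.90000 * √0.08000 ≈ 10.90000 * 0.28284 ≈ 3.08299
Half-width = 2.576*3.08299 ≈ 7.94177
Upper bound: 39 + 7.94177 = 46.94177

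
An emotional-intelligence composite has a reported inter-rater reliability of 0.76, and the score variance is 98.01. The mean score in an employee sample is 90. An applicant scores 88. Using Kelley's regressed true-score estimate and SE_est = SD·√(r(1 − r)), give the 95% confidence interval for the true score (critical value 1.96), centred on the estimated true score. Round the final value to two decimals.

[80.19, 96.77]

SD = √98.01 = 9.900
T̂ = 0.760(88) + 0.240(90) ≈ 88.480
SE_est = SD × √(r(1 − r)) = 9.900 × √0.182 ≈ 9.900 × 0.427 ≈ 4.228
CI = 88.480 ± 1.96 × 4.228 → [80.193, 96.767]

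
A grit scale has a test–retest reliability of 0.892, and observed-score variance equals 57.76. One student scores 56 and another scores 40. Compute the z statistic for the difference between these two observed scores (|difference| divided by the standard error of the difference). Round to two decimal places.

SD = √57.76 = 7.600
SEM = 7.600 * √(1 − 0.892) = 7.600 * √0.108 ≈ 7.600 * 0.329 ≈ 2.498
Standard error of the difference = 2.498·√2 ≈ 3.532
z = 16 / 3.532 ≈ 4.530

4.53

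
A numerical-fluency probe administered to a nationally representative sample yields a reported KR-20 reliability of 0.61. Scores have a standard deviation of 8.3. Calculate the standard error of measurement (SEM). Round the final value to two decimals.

5.18

SEM = 8.300·√(1 − 0.610) ≈ 5.183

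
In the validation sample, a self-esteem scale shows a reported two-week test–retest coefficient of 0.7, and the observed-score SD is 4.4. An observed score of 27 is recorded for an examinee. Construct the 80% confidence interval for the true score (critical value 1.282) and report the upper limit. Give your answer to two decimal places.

SEM = 4.400 * √(1 − 0.700) = 4.400 * √0.300 ≈ 4.400 * 0.548 ≈ 2.410
1.282 * SEM ≈ 3.090
Upper limit = 27 + 3.090 ≈ 30.090

30.09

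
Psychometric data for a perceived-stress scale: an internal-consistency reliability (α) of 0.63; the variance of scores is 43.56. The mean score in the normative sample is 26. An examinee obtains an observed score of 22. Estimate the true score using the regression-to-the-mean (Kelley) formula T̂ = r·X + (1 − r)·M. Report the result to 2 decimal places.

23.48

T̂ = r·X + (1 − r)·M = 0.63000×22 + 0.37000×26 = 13.86000 + 9.62000 ≃ 23.48000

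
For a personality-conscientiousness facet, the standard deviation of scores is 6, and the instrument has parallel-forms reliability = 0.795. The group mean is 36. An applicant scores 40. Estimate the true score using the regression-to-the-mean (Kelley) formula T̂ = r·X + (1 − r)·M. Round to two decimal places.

T̂ = r·X + (1 − r)·M = 0.79500×40 + 0.20500×36 = 31.80000 + 7.38000 ≈ 39.18000

39.18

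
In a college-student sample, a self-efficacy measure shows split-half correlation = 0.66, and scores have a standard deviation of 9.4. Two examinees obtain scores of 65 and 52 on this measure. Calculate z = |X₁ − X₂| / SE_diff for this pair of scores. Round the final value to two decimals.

2.16

r_full = 2·0.66 / (1 + 0.66) ≈ 0.7952
The standard error of measurement is 9.4000×√(1 − 0.7952) ≈ 9.4000×0.4526 ≈ 4.2542.
SE_diff = √2 × SEM ≈ 6.0163
z = |65 − 52| / 6.0163 = 13 / 6.0163 ≈ 2.1608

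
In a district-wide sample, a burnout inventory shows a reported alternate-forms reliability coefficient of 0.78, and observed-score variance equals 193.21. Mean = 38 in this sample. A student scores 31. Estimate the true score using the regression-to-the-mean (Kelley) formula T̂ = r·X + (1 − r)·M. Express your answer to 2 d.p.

32.54

Estimated true score = 0.780×31 + (1 − 0.780)×38 ≃ 32.540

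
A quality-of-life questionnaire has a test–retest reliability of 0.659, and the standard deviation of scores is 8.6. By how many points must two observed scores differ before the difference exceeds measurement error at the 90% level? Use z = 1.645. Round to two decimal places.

The standard error of measurement is 8.60000·√(1 − 0.65900) ≈ 8.60000·0.58395 ≈ 5.02199.
SE_diff = √2 · SEM ≈ 7.10216
Smallest detectable difference = 1.645·7.10216 ≈ 11.68306

11.68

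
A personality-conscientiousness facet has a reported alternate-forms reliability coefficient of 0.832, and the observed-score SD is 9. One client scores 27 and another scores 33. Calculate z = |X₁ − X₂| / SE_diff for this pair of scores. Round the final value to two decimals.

1.15

SEM = 9.0000×√(1 − 0.8320) ≈ 3.6889
SE_diff = √2 × SEM ≈ 5.2169
z = |27 − 33| / 5.2169 = 6 / 5.2169 ≈ 1.1501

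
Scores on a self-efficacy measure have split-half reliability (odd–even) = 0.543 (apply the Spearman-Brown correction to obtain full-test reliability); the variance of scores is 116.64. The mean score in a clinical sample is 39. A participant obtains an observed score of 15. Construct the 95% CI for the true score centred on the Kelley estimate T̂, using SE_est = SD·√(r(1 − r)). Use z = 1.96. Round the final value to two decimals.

SD = √116.64 = 10.8000
Spearman-Brown: r = 2(0.543) / (1 + 0.543) = 1.0860 / 1.5430 ≈ 0.7038
T̂ = 0.7038(15) + 0.2962(39) ≈ 22.1082
SE_est = 10.8000×√(0.7038×0.2962) ≈ 4.9310
95% CI: 22.1082 ± 9.6647 ≈ (12.4436, 31.7729)

[12.44, 31.77]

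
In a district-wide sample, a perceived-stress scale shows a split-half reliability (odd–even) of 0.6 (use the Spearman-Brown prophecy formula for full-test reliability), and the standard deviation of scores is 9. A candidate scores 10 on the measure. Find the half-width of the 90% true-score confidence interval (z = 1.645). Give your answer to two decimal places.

7.40

Spearman-Brown: r = 2(0.6) / (1 + 0.6) = 1.2000 / 1.6000 ≈ 0.7500
SEM = 9.0000 · √(1 − 0.7500) = 9.0000 · √0.2500 ≈ 9.0000 · 0.5000 ≈ 4.5000
Margin = 1.645 · 4.5000 ≈ 7.4025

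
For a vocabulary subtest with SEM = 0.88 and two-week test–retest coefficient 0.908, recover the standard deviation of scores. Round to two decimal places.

2.90

SD = SEM / √(1 − r) = 0.88 / √0.0920 ≈ 0.88 / 0.3033 ≈ 2.9013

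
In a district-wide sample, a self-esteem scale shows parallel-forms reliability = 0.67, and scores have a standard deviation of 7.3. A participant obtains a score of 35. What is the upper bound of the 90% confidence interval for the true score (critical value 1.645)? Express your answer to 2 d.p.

41.90

The standard error of measurement is 7.3000*√(1 − 0.6700) ≃ 7.3000*0.5745 ≃ 4.1935.
1.645 * SEM ≃ 6.8984
Upper bound: 35 + 6.8984 = 41.8984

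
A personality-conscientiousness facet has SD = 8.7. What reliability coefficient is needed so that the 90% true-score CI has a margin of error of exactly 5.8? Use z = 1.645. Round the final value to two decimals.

SEM needed = half-width / z = 5.8/1.645 ≈ 3.52584
r = 1 − (3.52584/8.7)² ≈ 1 − 0.16424 ≈ 0.83576

0.84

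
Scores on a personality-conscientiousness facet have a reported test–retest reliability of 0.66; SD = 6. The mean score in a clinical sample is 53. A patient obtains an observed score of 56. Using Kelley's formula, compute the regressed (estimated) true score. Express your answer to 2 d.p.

T̂ = r·X + (1 − r)·M = 0.6600×56 + 0.3400×53 = 36.9600 + 18.0200 ≈ 54.9800

54.98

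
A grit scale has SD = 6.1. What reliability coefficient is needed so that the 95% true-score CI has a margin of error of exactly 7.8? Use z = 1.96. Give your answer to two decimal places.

SEM needed = half-width / z = 7.8/1.96 ≈ 3.980
r = 1 − (3.980/6.1)² ≈ 1 − 0.426 ≈ 0.574

0.57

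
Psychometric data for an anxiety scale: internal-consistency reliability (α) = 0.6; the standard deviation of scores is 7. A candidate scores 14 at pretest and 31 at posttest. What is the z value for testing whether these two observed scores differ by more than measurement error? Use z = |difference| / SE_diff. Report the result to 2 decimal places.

2.72

SEM = 7.000 × √(1 − 0.600) = 7.000 × √0.400 ≈ 7.000 × 0.632 ≈ 4.427
SE_diff = √2 × SEM ≈ 6.261
z = |14 − 31| / 6.261 = 17 / 6.261 ≈ 2.715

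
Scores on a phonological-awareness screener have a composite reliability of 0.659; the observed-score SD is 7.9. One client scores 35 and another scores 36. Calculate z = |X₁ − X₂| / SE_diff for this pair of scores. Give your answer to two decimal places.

The standard error of measurement is 7.900·√(1 − 0.659) ≈ 7.900·0.584 ≈ 4.613.
SE_diff = SEM · √2 ≈ 4.613 · 1.414 ≈ 6.524
z = 1 / 6.524 ≈ 0.153

0.15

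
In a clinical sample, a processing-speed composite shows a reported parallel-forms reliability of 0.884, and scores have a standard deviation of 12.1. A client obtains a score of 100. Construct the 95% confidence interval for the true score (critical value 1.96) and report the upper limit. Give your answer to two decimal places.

108.08

SEM = 12.100 · √(1 − 0.884) = 12.100 · √0.116 ≃ 12.100 · 0.341 ≃ 4.121
Margin = 1.96 · 4.121 ≃ 8.077
Upper bound: 100 + 8.077 = 108.077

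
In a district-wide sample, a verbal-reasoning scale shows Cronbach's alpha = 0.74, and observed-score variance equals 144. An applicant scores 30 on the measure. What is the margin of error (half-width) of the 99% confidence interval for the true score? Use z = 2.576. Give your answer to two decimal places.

SD = √144 = 12.0000
SEM = 12.0000 · √(1 − 0.7400) = 12.0000 · √0.2600 ≈ 12.0000 · 0.5099 ≈ 6.1188
2.576 · SEM ≈ 15.7621

15.76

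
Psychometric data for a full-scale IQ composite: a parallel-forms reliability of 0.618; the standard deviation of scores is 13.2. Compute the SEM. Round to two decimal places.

SEM = 13.2000 · √(1 − 0.6180) = 13.2000 · √0.3820 ≈ 13.2000 · 0.6181 ≈ 8.1584

8.16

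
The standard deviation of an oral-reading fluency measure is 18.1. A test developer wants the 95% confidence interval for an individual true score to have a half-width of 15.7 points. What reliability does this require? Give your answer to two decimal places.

0.80

Required SEM = 15.7 / 1.96 ≈ 8.0102
r = 1 − (SEM / SD)² = 1 − (8.0102 / 18.1)² ≈ 1 − 0.1959 ≈ 0.8041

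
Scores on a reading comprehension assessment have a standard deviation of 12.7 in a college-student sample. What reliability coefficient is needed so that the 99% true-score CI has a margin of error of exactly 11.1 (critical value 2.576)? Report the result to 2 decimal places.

Required SEM = 11.1 / 2.576 ≈ 4.3090
r = 1 − (SEM / SD)² = 1 − (4.3090 / 12.7)² ≈ 1 − 0.1151 ≈ 0.8849

0.88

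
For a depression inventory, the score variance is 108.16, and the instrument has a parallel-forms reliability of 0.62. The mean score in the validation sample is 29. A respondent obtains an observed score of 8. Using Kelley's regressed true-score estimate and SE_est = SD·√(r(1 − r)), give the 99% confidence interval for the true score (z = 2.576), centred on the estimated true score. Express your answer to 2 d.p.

σ = 108.16^(1/2) = 10.4000
Estimated true score = 0.6200*8 + (1 − 0.6200)*29 ≈ 15.9800
SE_est = 10.4000·√[r(1 − r)] ≈ 5.0480
CI = 15.9800 ± 2.576 * 5.0480 → [2.9763, 28.9837]

[2.98, 28.98]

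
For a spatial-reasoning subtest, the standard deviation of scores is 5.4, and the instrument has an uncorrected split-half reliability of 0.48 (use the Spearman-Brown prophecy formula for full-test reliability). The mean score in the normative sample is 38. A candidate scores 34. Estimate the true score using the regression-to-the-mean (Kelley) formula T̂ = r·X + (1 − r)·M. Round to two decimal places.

35.41

Full-length reliability (Spearman-Brown) = 2(0.48)/(1+0.48) ≈ 0.649
Estimated true score = 0.649*34 + (1 − 0.649)*38 ≈ 35.405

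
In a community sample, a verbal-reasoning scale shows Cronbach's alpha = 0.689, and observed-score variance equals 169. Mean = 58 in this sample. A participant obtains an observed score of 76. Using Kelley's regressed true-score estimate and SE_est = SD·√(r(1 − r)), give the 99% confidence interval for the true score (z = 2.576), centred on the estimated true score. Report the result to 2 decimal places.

σ = 169^(1/2) = 13.00000
T̂ = r·X + (1 − r)·M = 0.68900·76 + 0.31100·58 = 52.36400 + 18.03800 ≈ 70.40200
SE_est = SD · √(r(1 − r)) = 13.00000 · √0.21428 ≈ 13.00000 · 0.46290 ≈ 6.01774
CI = 70.40200 ± 2.576 · 6.01774 → [54.90031, 85.90369]

[54.90, 85.90]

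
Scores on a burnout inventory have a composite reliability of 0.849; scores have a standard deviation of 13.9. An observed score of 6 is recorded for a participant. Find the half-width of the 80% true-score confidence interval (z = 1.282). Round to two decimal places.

6.92

SEM = 13.9000 · √(1 − 0.8490) = 13.9000 · √0.1510 ≈ 13.9000 · 0.3886 ≈ 5.4014
Half-width = 1.282·5.4014 ≈ 6.9245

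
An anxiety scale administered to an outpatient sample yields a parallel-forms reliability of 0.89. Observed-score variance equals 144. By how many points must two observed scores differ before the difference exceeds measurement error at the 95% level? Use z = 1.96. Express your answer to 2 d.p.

σ = 144^(1/2) = 12.000
SEM = 12.000·√(1 − 0.890) ≃ 3.980
Standard error of the difference = 3.980·√2 ≃ 5.628
Smallest detectable difference = 1.96·5.628 ≃ 11.032

11.03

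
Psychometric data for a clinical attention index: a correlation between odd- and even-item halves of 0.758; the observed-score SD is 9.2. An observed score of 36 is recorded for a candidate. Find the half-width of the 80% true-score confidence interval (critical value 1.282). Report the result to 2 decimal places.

r_full = 2·0.758 / (1 + 0.758) ≃ 0.8623
SEM = 9.2000 * √(1 − 0.8623) = 9.2000 * √0.1377 ≃ 9.2000 * 0.3710 ≃ 3.4134
Half-width = 1.282*3.4134 ≃ 4.3760

4.38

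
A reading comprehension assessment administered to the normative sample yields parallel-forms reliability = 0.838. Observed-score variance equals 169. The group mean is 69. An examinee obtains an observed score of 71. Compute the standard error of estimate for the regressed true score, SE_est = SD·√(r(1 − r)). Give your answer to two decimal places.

SD = √169 ≈ 13.000
SE_est = SD · √(r(1 − r)) = 13.000 · √0.136 ≈ 13.000 · 0.368 ≈ 4.790

4.79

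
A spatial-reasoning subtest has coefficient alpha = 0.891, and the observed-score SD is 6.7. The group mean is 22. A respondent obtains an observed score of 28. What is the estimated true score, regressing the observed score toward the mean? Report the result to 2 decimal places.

27.35

T̂ = r·X + (1 − r)·M = 0.8910×28 + 0.1090×22 = 24.9480 + 2.3980 ≈ 27.3460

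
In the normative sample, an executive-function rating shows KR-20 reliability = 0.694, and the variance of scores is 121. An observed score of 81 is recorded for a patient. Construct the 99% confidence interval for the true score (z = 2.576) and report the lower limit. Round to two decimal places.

65.33

SD = √121 = 11.00000
SEM = 11.00000·√(1 − 0.69400) ≃ 6.08490
2.576 · SEM ≃ 15.67470
Lower bound: 81 − 15.67470 = 65.32530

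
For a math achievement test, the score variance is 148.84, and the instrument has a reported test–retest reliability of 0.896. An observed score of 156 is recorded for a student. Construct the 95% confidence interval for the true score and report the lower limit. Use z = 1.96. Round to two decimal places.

SD = √148.84 ≃ 12.200
SEM = 12.200*√(1 − 0.896) ≃ 3.934
1.96 * SEM ≃ 7.711
Lower bound: 156 − 7.711 = 148.289

148.29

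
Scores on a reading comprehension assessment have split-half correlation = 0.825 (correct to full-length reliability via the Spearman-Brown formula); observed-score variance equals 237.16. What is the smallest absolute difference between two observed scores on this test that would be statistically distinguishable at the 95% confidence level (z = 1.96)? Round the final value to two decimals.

13.22

SD = √237.16 ≃ 15.4000
r_full = 2·0.825 / (1 + 0.825) ≃ 0.9041
SEM = 15.4000×√(1 − 0.9041) ≃ 4.7688
Standard error of the difference = 4.7688·√2 ≃ 6.7441
Smallest detectable difference = 1.96×6.7441 ≃ 13.2184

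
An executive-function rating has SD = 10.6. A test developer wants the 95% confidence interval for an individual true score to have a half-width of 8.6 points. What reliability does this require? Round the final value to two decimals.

SEM needed = half-width / z = 8.6/1.96 ≈ 4.3878
Required reliability = 1 − (SEM/SD)² = 1 − 0.1713 ≈ 0.8287

0.83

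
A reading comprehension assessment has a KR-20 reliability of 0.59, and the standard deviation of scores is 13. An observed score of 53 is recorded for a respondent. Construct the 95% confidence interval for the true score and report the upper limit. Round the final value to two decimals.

69.32

SEM = 13.000 * √(1 − 0.590) = 13.000 * √0.410 ≈ 13.000 * 0.640 ≈ 8.324
Margin = 1.96 * 8.324 ≈ 16.315
Upper bound: 53 + 16.315 = 69.315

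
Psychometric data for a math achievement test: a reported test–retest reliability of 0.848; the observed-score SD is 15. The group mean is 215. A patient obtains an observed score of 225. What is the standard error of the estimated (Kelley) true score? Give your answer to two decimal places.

SE_est = SD × √(r(1 − r)) = 15.000 × √0.129 ≈ 15.000 × 0.359 ≈ 5.385

5.39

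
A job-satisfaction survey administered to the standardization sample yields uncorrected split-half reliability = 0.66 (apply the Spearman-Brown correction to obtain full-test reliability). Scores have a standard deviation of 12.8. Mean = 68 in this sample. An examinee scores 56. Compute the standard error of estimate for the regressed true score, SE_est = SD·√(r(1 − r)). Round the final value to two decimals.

Full-length reliability (Spearman-Brown) = 2(0.66)/(1+0.66) ≈ 0.795
SE_est = SD × √(r(1 − r)) = 12.800 × √0.163 ≈ 12.800 × 0.404 ≈ 5.166

5.17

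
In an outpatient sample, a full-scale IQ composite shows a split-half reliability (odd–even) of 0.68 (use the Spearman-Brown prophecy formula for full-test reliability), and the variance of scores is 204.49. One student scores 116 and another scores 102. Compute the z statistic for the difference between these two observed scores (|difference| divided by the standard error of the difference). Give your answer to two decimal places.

1.59

σ = 204.49^(1/2) = 14.300
Spearman-Brown: r = 2(0.68) / (1 + 0.68) = 1.360 / 1.680 ≃ 0.810
SEM = 14.300×√(1 − 0.810) ≃ 6.241
SE_diff = SEM × √2 ≃ 6.241 × 1.414 ≃ 8.826
z = 14 / 8.826 ≃ 1.586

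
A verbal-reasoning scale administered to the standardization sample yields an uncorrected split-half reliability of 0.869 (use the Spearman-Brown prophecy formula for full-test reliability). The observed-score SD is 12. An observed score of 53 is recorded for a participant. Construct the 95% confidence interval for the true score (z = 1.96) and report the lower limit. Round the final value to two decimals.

Full-length reliability (Spearman-Brown) = 2(0.869)/(1+0.869) ≈ 0.9299
SEM = 12.0000×√(1 − 0.9299) ≈ 3.1770
1.96 × SEM ≈ 6.2268
Lower bound: 53 − 6.2268 = 46.7732

46.77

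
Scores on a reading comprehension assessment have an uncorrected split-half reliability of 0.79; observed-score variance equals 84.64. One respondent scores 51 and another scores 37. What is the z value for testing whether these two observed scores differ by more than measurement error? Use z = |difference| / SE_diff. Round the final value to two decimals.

3.14

SD = √84.64 ≈ 9.200
Spearman-Brown: r = 2(0.79) / (1 + 0.79) = 1.580 / 1.790 ≈ 0.883
SEM = 9.200 × √(1 − 0.883) = 9.200 × √0.117 ≈ 9.200 × 0.343 ≈ 3.151
SE_diff = √2 × SEM ≈ 4.456
z = 14 / 4.456 ≈ 3.142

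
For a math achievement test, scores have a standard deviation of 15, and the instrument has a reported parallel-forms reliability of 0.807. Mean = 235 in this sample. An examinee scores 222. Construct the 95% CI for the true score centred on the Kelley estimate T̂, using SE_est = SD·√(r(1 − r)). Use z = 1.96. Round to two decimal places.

[212.91, 236.11]

T̂ = r·X + (1 − r)·M = 0.807×222 + 0.193×235 = 179.154 + 45.355 ≈ 224.509
SE_est = 15.000·√[r(1 − r)] ≈ 5.920
95% CI: 224.509 ± 11.603 ≈ (212.906, 236.112)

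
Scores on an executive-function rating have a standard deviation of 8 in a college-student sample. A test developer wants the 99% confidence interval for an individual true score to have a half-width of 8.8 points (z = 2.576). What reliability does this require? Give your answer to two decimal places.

0.82

Required SEM = 8.8 / 2.576 ≈ 3.41615
r = 1 − (SEM / SD)² = 1 − (3.41615 / 8)² ≈ 1 − 0.18234 ≈ 0.81766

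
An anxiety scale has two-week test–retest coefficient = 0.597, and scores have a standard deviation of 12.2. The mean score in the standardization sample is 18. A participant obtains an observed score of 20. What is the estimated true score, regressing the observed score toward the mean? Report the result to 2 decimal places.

Estimated true score = 0.59700×20 + (1 − 0.59700)×18 ≈ 19.19400

19.19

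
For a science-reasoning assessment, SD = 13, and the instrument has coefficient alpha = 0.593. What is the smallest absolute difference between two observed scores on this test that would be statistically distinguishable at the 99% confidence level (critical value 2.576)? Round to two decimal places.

30.21

SEM = 13.0000×√(1 − 0.5930) ≈ 8.2936
SE_diff = √2 × SEM ≈ 11.7289
Minimum reliable difference = 2.576 × SE_diff ≈ 2.576 × 11.7289 ≈ 30.2135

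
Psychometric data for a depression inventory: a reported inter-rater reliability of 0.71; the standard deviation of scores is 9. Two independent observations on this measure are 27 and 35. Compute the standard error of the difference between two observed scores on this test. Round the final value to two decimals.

The standard error of measurement is 9.000×√(1 − 0.710) ≈ 9.000×0.539 ≈ 4.847.
SE_diff = √2 × SEM ≈ 6.854

6.85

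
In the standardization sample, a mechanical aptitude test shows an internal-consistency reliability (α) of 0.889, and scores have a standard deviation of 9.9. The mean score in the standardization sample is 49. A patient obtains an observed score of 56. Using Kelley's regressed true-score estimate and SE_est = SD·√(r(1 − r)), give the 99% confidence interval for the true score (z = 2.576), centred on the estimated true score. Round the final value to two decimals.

[47.21, 63.23]

T̂ = 0.8890(56) + 0.1110(49) ≈ 55.2230
SE_est = SD * √(r(1 − r)) = 9.9000 * √0.0987 ≈ 9.9000 * 0.3141 ≈ 3.1099
CI = 55.2230 ± 2.576 * 3.1099 → [47.2119, 63.2341]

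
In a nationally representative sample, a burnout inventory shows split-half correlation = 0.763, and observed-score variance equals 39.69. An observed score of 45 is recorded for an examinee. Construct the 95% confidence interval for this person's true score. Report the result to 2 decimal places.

SD = √39.69 = 6.3000
Spearman-Brown: r = 2(0.763) / (1 + 0.763) = 1.5260 / 1.7630 ≈ 0.8656
SEM = 6.3000 × √(1 − 0.8656) = 6.3000 × √0.1344 ≈ 6.3000 × 0.3666 ≈ 2.3099
1.96 × SEM ≈ 4.5274
Interval: (40.4726, 49.5274)

[40.47, 49.53]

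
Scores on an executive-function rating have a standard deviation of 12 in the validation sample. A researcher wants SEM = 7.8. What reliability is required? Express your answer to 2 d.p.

r = 1 − (7.800/12)² ≈ 1 − 0.423 ≈ 0.577

0.58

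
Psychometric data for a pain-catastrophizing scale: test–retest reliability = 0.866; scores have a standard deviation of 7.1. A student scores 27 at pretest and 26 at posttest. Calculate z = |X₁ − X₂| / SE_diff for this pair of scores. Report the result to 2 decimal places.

0.27

SEM = 7.10000 · √(1 − 0.86600) = 7.10000 · √0.13400 ≈ 7.10000 · 0.36606 ≈ 2.59903
SE_diff = SEM · √2 ≈ 2.59903 · 1.41421 ≈ 3.67558
z = |27 − 26| / 3.67558 = 1 / 3.67558 ≈ 0.27207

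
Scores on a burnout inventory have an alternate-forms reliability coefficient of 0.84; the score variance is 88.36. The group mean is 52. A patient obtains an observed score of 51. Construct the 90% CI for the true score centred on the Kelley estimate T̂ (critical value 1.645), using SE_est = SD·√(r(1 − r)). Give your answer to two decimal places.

σ = 88.36^(1/2) = 9.400
Estimated true score = 0.840×51 + (1 − 0.840)×52 ≃ 51.160
SE_est = SD × √(r(1 − r)) = 9.400 × √0.134 ≃ 9.400 × 0.367 ≃ 3.446
CI = 51.160 ± 1.645 × 3.446 → [45.491, 56.829]

[45.49, 56.83]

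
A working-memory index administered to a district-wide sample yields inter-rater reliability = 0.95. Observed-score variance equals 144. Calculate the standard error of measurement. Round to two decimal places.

2.68

SD = √144 = 12.0000
SEM = 12.0000 · √(1 − 0.9500) = 12.0000 · √0.0500 ≃ 12.0000 · 0.2236 ≃ 2.6833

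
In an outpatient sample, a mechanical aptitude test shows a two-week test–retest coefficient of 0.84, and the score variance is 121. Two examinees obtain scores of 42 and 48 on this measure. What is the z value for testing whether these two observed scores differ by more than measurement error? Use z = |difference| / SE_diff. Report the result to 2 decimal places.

0.96

σ = 121^(1/2) = 11.000
The standard error of measurement is 11.000*√(1 − 0.840) ≈ 11.000*0.400 ≈ 4.400.
SE_diff = SEM * √2 ≈ 4.400 * 1.414 ≈ 6.223
z = |42 − 48| / 6.223 = 6 / 6.223 ≈ 0.964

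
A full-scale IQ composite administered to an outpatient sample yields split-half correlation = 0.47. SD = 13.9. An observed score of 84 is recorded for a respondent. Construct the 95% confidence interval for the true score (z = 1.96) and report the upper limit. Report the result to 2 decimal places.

r_full = 2·0.47 / (1 + 0.47) ≈ 0.63946
SEM = 13.90000×√(1 − 0.63946) ≈ 8.34630
Half-width = 1.96×8.34630 ≈ 16.35875
Upper bound: 84 + 16.35875 = 100.35875

100.36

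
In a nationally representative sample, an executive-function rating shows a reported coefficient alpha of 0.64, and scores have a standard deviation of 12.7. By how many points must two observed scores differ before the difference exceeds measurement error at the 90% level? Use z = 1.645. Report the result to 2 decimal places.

17.73

SEM = 12.7000·√(1 − 0.6400) ≈ 7.6200
SE_diff = SEM · √2 ≈ 7.6200 · 1.4142 ≈ 10.7763
Minimum reliable difference = 1.645 · SE_diff ≈ 1.645 · 10.7763 ≈ 17.7270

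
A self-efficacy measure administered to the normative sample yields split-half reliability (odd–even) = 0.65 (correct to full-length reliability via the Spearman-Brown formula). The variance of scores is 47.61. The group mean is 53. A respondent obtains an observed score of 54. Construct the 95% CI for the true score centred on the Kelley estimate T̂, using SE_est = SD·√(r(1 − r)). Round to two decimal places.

σ = 47.61^(1/2) = 6.9000
Full-length reliability (Spearman-Brown) = 2(0.65)/(1+0.65) ≈ 0.7879
Estimated true score = 0.7879·54 + (1 − 0.7879)·53 ≈ 53.7879
SE_est = SD · √(r(1 − r)) = 6.9000 · √0.1671 ≈ 6.9000 · 0.4088 ≈ 2.8208
CI = 53.7879 ± 1.96 · 2.8208 → [48.2591, 59.3166]

[48.26, 59.32]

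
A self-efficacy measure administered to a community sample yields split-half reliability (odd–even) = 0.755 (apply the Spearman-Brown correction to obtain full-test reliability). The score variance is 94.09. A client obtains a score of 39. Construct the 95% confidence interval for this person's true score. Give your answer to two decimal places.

[31.90, 46.10]

SD = √94.09 = 9.700
r_full = 2·0.755 / (1 + 0.755) ≈ 0.860
SEM = 9.700×√(1 − 0.860) ≈ 3.624
Margin = 1.96 × 3.624 ≈ 7.103
Interval: (31.897, 46.103)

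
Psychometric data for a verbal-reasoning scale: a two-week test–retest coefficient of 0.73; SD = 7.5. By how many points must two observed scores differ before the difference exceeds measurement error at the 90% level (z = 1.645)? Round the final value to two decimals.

SEM = 7.5000 * √(1 − 0.7300) = 7.5000 * √0.2700 ≈ 7.5000 * 0.5196 ≈ 3.8971
SE_diff = SEM * √2 ≈ 3.8971 * 1.4142 ≈ 5.5114
Minimum reliable difference = 1.645 * SE_diff ≈ 1.645 * 5.5114 ≈ 9.0662

9.07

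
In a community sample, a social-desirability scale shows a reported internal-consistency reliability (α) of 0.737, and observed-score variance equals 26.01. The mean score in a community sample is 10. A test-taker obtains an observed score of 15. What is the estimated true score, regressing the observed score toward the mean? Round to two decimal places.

T̂ = r·X + (1 − r)·M = 0.7370×15 + 0.2630×10 = 11.0550 + 2.6300 ≈ 13.6850

13.69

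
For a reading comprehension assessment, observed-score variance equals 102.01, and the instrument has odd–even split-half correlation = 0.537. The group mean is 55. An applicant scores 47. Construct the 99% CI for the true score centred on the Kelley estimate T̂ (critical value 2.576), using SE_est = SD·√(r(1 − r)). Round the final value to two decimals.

[37.47, 61.35]

SD = √102.01 ≈ 10.100
Spearman-Brown: r = 2(0.537) / (1 + 0.537) = 1.074 / 1.537 ≈ 0.699
T̂ = r·X + (1 − r)·M = 0.699*47 + 0.301*55 ≈ 32.842 + 16.568 ≈ 49.410
SE_est = SD * √(r(1 − r)) = 10.100 * √0.210 ≈ 10.100 * 0.459 ≈ 4.634
CI = 49.410 ± 2.576 * 4.634 → [37.473, 61.347]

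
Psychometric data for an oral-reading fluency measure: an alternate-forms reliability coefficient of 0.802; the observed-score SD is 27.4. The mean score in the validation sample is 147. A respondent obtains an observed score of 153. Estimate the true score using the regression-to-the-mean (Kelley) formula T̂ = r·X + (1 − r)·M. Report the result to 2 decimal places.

151.81

T̂ = r·X + (1 − r)·M = 0.80200*153 + 0.19800*147 = 122.70600 + 29.10600 ≈ 151.81200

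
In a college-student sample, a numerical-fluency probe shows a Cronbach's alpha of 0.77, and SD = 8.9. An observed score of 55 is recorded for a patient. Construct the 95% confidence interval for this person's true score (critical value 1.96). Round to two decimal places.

[46.63, 63.37]

SEM = 8.9000·√(1 − 0.7700) ≃ 4.2683
Half-width = 1.96·4.2683 ≃ 8.3658
CI = 55 ± 8.3658 → [46.6342, 63.3658]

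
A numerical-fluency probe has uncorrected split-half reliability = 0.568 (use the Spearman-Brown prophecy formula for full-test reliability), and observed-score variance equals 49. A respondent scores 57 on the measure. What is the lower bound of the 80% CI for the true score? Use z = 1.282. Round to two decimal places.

σ = 49^(1/2) = 7.00000
r_full = 2·0.568 / (1 + 0.568) ≈ 0.72449
SEM = 7.00000·√(1 − 0.72449) ≈ 3.67423
Margin = 1.282 · 3.67423 ≈ 4.71037
Lower bound: 57 − 4.71037 = 52.28963

52.29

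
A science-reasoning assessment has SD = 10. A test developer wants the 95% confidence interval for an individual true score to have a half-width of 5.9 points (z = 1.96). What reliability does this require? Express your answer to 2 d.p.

Required SEM = 5.9 / 1.96 ≈ 3.0102
r = 1 − (3.0102/10)² ≈ 1 − 0.0906 ≈ 0.9094

0.91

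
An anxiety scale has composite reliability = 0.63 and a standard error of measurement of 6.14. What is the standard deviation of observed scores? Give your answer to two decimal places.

SD = 6.14 / √(1 − 0.63) ≈ 10.094

10.09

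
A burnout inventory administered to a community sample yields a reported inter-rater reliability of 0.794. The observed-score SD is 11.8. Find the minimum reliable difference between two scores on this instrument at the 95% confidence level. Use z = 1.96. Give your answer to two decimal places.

14.85

SEM = 11.800·√(1 − 0.794) ≈ 5.356
Standard error of the difference = 5.356·√2 ≈ 7.574
Smallest detectable difference = 1.96·7.574 ≈ 14.845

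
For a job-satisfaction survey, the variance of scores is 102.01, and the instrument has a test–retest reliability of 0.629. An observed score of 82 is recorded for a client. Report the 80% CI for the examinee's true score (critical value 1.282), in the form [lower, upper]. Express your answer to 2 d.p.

[74.11, 89.89]

SD = √102.01 ≈ 10.10000
SEM = 10.10000 × √(1 − 0.62900) = 10.10000 × √0.37100 ≈ 10.10000 × 0.60910 ≈ 6.15189
Half-width = 1.282×6.15189 ≈ 7.88672
80% CI: 82 ± 7.88672 = [74.11328, 89.88672]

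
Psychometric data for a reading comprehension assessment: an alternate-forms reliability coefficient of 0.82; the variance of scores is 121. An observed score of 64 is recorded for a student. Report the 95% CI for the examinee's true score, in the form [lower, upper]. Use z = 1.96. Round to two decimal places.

σ = 121^(1/2) = 11.000
The standard error of measurement is 11.000×√(1 − 0.820) ≈ 11.000×0.424 ≈ 4.667.
Half-width = 1.96×4.667 ≈ 9.147
CI = 64 ± 9.147 → [54.853, 73.147]

[54.85, 73.15]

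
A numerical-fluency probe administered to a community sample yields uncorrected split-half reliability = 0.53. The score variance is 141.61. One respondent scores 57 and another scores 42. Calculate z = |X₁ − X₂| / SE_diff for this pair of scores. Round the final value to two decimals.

1.61

σ = 141.61^(1/2) = 11.9000
Full-length reliability (Spearman-Brown) = 2(0.53)/(1+0.53) ≈ 0.6928
SEM = 11.9000×√(1 − 0.6928) ≈ 6.5955
Standard error of the difference = 6.5955·√2 ≈ 9.3275
z = 15 / 9.3275 ≈ 1.6081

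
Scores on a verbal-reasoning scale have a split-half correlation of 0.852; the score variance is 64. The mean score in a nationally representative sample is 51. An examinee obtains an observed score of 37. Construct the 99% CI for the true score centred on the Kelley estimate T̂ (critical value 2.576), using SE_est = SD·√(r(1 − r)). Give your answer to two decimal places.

SD = √64 ≈ 8.00000
r_full = 2·0.852 / (1 + 0.852) ≈ 0.92009
T̂ = r·X + (1 − r)·M = 0.92009*37 + 0.07991*51 ≈ 34.04320 + 4.07559 ≈ 38.11879
SE_est = SD * √(r(1 − r)) = 8.00000 * √0.07353 ≈ 8.00000 * 0.27116 ≈ 2.16928
99% CI: 38.11879 ± 5.58805 ≈ (32.53074, 43.70684)

[32.53, 43.71]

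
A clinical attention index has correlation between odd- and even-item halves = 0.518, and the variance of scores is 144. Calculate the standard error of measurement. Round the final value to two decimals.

6.76

SD = √144 ≈ 12.000
r_full = 2·0.518 / (1 + 0.518) ≈ 0.682
SEM = 12.000 * √(1 − 0.682) = 12.000 * √0.318 ≈ 12.000 * 0.563 ≈ 6.762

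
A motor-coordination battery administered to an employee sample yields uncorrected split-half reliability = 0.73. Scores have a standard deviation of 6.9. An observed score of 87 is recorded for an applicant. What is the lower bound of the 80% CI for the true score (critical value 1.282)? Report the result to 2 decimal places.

r_full = 2·0.73 / (1 + 0.73) ≈ 0.844
SEM = 6.900 * √(1 − 0.844) = 6.900 * √0.156 ≈ 6.900 * 0.395 ≈ 2.726
1.282 * SEM ≈ 3.495
Lower limit = 87 − 3.495 ≈ 83.505

83.51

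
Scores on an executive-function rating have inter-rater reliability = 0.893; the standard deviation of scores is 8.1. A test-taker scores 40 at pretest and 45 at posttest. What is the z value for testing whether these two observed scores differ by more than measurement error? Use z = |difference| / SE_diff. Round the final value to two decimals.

1.33

SEM = 8.1000·√(1 − 0.8930) ≈ 2.6496
SE_diff = SEM · √2 ≈ 2.6496 · 1.4142 ≈ 3.7471
z = |40 − 45| / 3.7471 = 5 / 3.7471 ≈ 1.3344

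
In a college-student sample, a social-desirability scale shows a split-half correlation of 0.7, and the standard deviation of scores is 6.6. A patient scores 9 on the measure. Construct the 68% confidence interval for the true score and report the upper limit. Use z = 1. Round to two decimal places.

11.77

Spearman-Brown: r = 2(0.7) / (1 + 0.7) = 1.400 / 1.700 ≈ 0.824
The standard error of measurement is 6.600*√(1 − 0.824) ≈ 6.600*0.420 ≈ 2.773.
Half-width = 1*2.773 ≈ 2.773
Upper limit = 9 + 2.773 ≈ 11.773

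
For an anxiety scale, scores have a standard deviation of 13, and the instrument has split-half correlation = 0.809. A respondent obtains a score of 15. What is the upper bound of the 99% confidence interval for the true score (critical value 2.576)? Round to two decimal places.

Full-length reliability (Spearman-Brown) = 2(0.809)/(1+0.809) ≈ 0.8944
The standard error of measurement is 13.0000·√(1 − 0.8944) ≈ 13.0000·0.3249 ≈ 4.2242.
Half-width = 2.576·4.2242 ≈ 10.8814
Upper limit = 15 + 10.8814 ≈ 25.8814

25.88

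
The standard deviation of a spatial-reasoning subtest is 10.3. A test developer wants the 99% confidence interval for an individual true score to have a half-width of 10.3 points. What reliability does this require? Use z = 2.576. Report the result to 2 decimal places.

SEM needed = half-width / z = 10.3/2.576 ≈ 3.9984
r = 1 − (3.9984/10.3)² ≈ 1 − 0.1507 ≈ 0.8493

0.85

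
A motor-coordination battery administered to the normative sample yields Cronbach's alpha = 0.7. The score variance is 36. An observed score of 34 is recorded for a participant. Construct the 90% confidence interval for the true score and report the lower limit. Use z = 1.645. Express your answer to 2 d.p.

SD = √36 = 6.0000
SEM = 6.0000*√(1 − 0.7000) ≈ 3.2863
1.645 * SEM ≈ 5.4060
Lower bound: 34 − 5.4060 = 28.5940

28.59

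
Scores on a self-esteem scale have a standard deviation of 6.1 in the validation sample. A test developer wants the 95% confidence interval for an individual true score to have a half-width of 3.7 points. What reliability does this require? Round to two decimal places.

Required SEM = 3.7 / 1.96 ≈ 1.88776
r = 1 − (1.88776/6.1)² ≈ 1 − 0.09577 ≈ 0.90423

0.90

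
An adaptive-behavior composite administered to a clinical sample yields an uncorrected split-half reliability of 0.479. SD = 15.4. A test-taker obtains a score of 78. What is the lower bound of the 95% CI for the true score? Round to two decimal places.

60.09

Full-length reliability (Spearman-Brown) = 2(0.479)/(1+0.479) ≈ 0.648
The standard error of measurement is 15.400*√(1 − 0.648) ≈ 15.400*0.594 ≈ 9.140.
Margin = 1.96 * 9.140 ≈ 17.915
Lower limit = 78 − 17.915 ≈ 60.085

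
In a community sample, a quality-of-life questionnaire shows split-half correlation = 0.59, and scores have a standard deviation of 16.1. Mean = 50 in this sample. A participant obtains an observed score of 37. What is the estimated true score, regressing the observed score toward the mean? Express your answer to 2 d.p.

40.35

Full-length reliability (Spearman-Brown) = 2(0.59)/(1+0.59) ≈ 0.7421
T̂ = r·X + (1 − r)·M = 0.7421*37 + 0.2579*50 ≈ 27.4591 + 12.8931 ≈ 40.3522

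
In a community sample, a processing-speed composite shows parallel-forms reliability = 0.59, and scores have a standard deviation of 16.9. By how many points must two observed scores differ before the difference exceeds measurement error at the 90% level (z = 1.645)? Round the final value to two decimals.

The standard error of measurement is 16.9000*√(1 − 0.5900) ≃ 16.9000*0.6403 ≃ 10.8213.
SE_diff = SEM * √2 ≃ 10.8213 * 1.4142 ≃ 15.3036
Minimum reliable difference = 1.645 * SE_diff ≃ 1.645 * 15.3036 ≃ 25.1744

25.17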